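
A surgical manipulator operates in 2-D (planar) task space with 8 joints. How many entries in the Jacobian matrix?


Given: task space dimension = 2, joints = 8
Jacobian is a 2 x 8 matrix
Total entries = rows * columns
Total = 2 * 8
Total = 16

16


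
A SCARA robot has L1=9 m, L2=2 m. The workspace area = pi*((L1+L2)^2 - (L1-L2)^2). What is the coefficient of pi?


Given: L1 = 9, L2 = 2
(L1+L2)^2 = (11)^2 = 121
(L1-L2)^2 = (7)^2 = 49
Difference = 121 - 49 = 72
This equals 4*L1*L2 = 4*9*2 = 72
Workspace area = 72*pi

72


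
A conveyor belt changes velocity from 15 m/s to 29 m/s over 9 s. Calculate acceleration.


Given: initial velocity v0 = 15 m/s, final velocity v = 29 m/s, time t = 9 s
Using a = (v - v0) / t
a = (29 - 15) / 9
a = 14 / 9
a = 14/9 m/s^2

14/9 m/s^2


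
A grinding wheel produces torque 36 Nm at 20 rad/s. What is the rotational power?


Given: tau = 36 Nm, omega = 20 rad/s
Using P = tau * omega
P = 36 * 20
P = 720 W

720 W


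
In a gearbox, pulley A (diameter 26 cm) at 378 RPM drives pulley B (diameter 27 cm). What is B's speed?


Given: D1 = 26 cm, w1 = 378 RPM, D2 = 27 cm
Using D1*w1 = D2*w2
w2 = D1*w1 / D2
w2 = 26*378 / 27
w2 = 9828 / 27
w2 = 364 RPM

364 RPM


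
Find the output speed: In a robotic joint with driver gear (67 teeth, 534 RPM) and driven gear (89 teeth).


Given: N1 = 67 teeth, w1 = 534 RPM, N2 = 89 teeth
Using N1*w1 = N2*w2
w2 = N1*w1 / N2
w2 = 67*534 / 89
w2 = 35778 / 89
w2 = 402 RPM

402 RPM


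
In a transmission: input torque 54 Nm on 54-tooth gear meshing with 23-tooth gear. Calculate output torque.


Given: N1 = 54, N2 = 23, T1 = 54 Nm
Using T2/T1 = N2/N1
T2 = T1 * N2 / N1
T2 = 54 * 23 / 54
T2 = 1242 / 54
T2 = 23 Nm

23 Nm


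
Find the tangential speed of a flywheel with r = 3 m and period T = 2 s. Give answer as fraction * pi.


Given: radius r = 3 m, period T = 2 s
Using v = 2*pi*r / T
v = 2*pi*3 / 2
v = 6*pi / 2
v = 3*pi m/s

3*pi m/s


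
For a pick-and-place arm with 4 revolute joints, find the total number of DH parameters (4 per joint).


Given: 4 joints, 4 DH parameters per joint (d, theta, a, alpha)
Total DH parameters = number_of_joints * 4
Total = 4 * 4
Total = 16

16


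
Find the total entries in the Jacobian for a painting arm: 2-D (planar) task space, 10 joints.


Given: task space dimension = 2, joints = 10
Jacobian is a 2 x 10 matrix
Total entries = rows * columns
Total = 2 * 10
Total = 20

20


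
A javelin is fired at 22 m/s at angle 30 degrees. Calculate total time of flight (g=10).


Given: v0 = 22 m/s, theta = 30 deg, g = 10 m/s^2
sin(30) = 1/2
Using T = 2*v0*sin(theta) / g
T = 2*22*1/2 / 10
T = 22 / 10
T = 11/5 s

11/5 s


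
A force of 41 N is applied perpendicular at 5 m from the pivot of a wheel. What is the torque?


Given: F = 41 N, r = 5 m, angle = 90 deg (perpendicular)
Using tau = F * r * sin(90)
sin(90) = 1
tau = 41 * 5 * 1
tau = 205 Nm

205 Nm


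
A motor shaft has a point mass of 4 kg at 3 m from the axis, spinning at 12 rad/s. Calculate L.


Given: m = 4 kg, r = 3 m, omega = 12 rad/s
For a point mass: I = m*r^2
I = 4*3^2 = 4*9 = 36
L = I*omega = 36*12
L = 432 kg*m^2/s

432 kg*m^2/s


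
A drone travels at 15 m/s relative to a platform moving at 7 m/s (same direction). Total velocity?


Given: object velocity = 15 m/s, platform velocity = 7 m/s (same direction)
Using classical velocity addition: v_total = v_object + v_platform
v_total = 15 + 7
v_total = 22 m/s

22 m/s


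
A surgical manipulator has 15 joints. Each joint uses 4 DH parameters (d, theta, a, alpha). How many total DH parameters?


Given: 15 joints, 4 DH parameters per joint (d, theta, a, alpha)
Total DH parameters = number_of_joints * 4
Total = 15 * 4
Total = 60

60


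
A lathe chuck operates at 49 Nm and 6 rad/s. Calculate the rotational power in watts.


Given: tau = 49 Nm, omega = 6 rad/s
Using P = tau * omega
P = 49 * 6
P = 294 W

294 W


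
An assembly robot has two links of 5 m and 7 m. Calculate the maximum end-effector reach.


Given: L1 = 5 m, L2 = 7 m
For a 2-link planar arm, max reach = L1 + L2 (fully extended)
Max reach = 5 + 7
Max reach = 12 m

12 m


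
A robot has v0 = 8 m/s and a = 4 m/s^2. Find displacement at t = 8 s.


Given: v0 = 8 m/s, a = 4 m/s^2, t = 8 s
Using s = v0*t + (1/2)*a*t^2
s = 8*8 + (1/2)*4*8^2
s = 64 + (1/2)*256
s = 64 + 128
s = 192

192 m


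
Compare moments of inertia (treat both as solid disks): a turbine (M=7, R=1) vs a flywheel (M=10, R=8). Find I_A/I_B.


Given: M1=7 kg, R1=1 m, M2=10 kg, R2=8 m
For a disk: I = (1/2)*M*R^2, so I_A/I_B = (M1*R1^2)/(M2*R2^2)
M1*R1^2 = 7*1 = 7
M2*R2^2 = 10*64 = 640
I_A/I_B = 7/640 = 7/640

7/640


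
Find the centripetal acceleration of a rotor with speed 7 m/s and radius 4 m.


Given: v = 7 m/s, r = 4 m
Using a_c = v^2 / r
a_c = 7^2 / 4
a_c = 49 / 4
a_c = 49/4 m/s^2

49/4 m/s^2


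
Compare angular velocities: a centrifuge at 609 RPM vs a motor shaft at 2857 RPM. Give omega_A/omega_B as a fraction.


Given: RPM_A = 609, RPM_B = 2857
omega = 2*pi*RPM/60, so omega_A/omega_B = RPM_A / RPM_B
omega_A/omega_B = 609 / 2857
omega_A/omega_B = 609/2857

609/2857


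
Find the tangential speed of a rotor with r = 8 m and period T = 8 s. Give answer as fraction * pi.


Given: radius r = 8 m, period T = 8 s
Using v = 2*pi*r / T
v = 2*pi*8 / 8
v = 16*pi / 8
v = 2*pi m/s

2*pi m/s


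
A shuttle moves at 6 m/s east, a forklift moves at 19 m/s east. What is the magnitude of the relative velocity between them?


Given: v_A = 6 m/s east, v_B = 19 m/s east
Both move in the same direction; relative speed = |v_A - v_B|
|6 - 19| = |-13|
= 13 m/s

13 m/s


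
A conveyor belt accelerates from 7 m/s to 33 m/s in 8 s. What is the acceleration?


Given: initial velocity v0 = 7 m/s, final velocity v = 33 m/s, time t = 8 s
Using a = (v - v0) / t
a = (33 - 7) / 8
a = 26 / 8
a = 13/4 m/s^2

13/4 m/s^2


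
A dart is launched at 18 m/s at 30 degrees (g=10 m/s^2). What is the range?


Given: v0 = 18 m/s, theta = 30 deg, g = 10 m/s^2
sin(2*30) = sin(60) = sqrt(3)/2
Using R = v0^2 * sin(2*theta) / g
R = 18^2 * (sqrt(3)/2) / 10
R = 324 * sqrt(3) / 20
R = 81/5*sqrt(3) m

81/5*sqrt(3) m


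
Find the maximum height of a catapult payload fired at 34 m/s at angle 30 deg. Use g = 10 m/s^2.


Given: v0 = 34 m/s, theta = 30 deg, g = 10 m/s^2
sin^2(30) = 1/4
Using H = v0^2 * sin^2(theta) / (2*g)
H = 34^2 * 1/4 / (2*10)
H = 1156 * 1/4 / 20
H = 289 / 20
H = 289/20 m

289/20 m


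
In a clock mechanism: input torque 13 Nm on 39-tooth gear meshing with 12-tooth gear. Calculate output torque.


Given: N1 = 39, N2 = 12, T1 = 13 Nm
Using T2/T1 = N2/N1
T2 = T1 * N2 / N1
T2 = 13 * 12 / 39
T2 = 156 / 39
T2 = 4 Nm

4 Nm


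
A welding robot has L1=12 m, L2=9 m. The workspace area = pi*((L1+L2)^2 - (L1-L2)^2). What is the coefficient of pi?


Given: L1 = 12, L2 = 9
(L1+L2)^2 = (21)^2 = 441
(L1-L2)^2 = (3)^2 = 9
Difference = 441 - 9 = 432
This equals 4*L1*L2 = 4*12*9 = 432
Workspace area = 432*pi

432


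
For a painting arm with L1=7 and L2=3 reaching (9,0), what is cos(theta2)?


Given: L1 = 7, L2 = 3, target (x, y) = (9, 0)
Using cos(theta2) = (x^2 + y^2 - L1^2 - L2^2) / (2*L1*L2)
x^2 + y^2 = 9^2 + 0 = 81
L1^2 + L2^2 = 49 + 9 = 58
Numerator = 81 - 58 = 23
Denominator = 2*7*3 = 42
cos(theta2) = 23/42 = 23/42

23/42


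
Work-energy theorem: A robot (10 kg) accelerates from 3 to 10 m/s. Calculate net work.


Given: m = 10 kg, v0 = 3 m/s, v = 10 m/s
Using W = (1/2)*m*(v^2 - v0^2)
v^2 = 10^2 = 100
v0^2 = 3^2 = 9
v^2 - v0^2 = 100 - 9 = 91
W = (1/2)*10*91 = 455 J

455 J


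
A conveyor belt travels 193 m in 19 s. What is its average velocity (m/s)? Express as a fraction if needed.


Given: distance d = 193 m, time t = 19 s
Using v = d / t
v = 193 / 19
v = 193/19 m/s

193/19 m/s


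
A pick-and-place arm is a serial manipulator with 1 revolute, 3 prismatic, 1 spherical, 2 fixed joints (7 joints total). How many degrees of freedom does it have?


Given: serial robot with 1 revolute, 3 prismatic, 1 spherical, 2 fixed joints
DOF contribution per joint type: revolute=1, prismatic=1, spherical=3, fixed=0
DOF = 1*1 + 3*1 + 1*3 + 2*0
DOF = 7

7


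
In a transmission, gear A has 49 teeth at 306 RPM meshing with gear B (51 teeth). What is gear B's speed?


Given: N1 = 49 teeth, w1 = 306 RPM, N2 = 51 teeth
Using N1*w1 = N2*w2
w2 = N1*w1 / N2
w2 = 49*306 / 51
w2 = 14994 / 51
w2 = 294 RPM

294 RPM


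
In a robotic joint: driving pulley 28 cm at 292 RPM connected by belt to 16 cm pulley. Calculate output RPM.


Given: D1 = 28 cm, w1 = 292 RPM, D2 = 16 cm
Using D1*w1 = D2*w2
w2 = D1*w1 / D2
w2 = 28*292 / 16
w2 = 8176 / 16
w2 = 511 RPM

511 RPM


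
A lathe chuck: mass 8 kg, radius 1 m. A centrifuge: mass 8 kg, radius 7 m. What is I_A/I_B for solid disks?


Given: M1=8 kg, R1=1 m, M2=8 kg, R2=7 m
For a disk: I = (1/2)*M*R^2, so I_A/I_B = (M1*R1^2)/(M2*R2^2)
M1*R1^2 = 8*1 = 8
M2*R2^2 = 8*49 = 392
I_A/I_B = 8/392 = 1/49

1/49


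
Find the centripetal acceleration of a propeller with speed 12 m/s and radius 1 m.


Given: v = 12 m/s, r = 1 m
Using a_c = v^2 / r
a_c = 12^2 / 1
a_c = 144 / 1
a_c = 144 m/s^2

144 m/s^2


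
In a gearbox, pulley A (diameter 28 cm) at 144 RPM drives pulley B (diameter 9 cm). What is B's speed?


Given: D1 = 28 cm, w1 = 144 RPM, D2 = 9 cm
Using D1*w1 = D2*w2
w2 = D1*w1 / D2
w2 = 28*144 / 9
w2 = 4032 / 9
w2 = 448 RPM

448 RPM


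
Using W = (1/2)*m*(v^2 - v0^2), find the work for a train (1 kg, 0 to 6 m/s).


Given: m = 1 kg, v0 = 0 m/s, v = 6 m/s
Using W = (1/2)*m*(v^2 - v0^2)
v^2 = 6^2 = 36
v0^2 = 0^2 = 0
v^2 - v0^2 = 36 - 0 = 36
W = (1/2)*1*36 = 18 J

18 J


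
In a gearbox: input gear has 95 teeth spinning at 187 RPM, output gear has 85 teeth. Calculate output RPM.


Given: N1 = 95 teeth, w1 = 187 RPM, N2 = 85 teeth
Using N1*w1 = N2*w2
w2 = N1*w1 / N2
w2 = 95*187 / 85
w2 = 17765 / 85
w2 = 209 RPM

209 RPM


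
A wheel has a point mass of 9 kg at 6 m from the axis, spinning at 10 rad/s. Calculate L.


Given: m = 9 kg, r = 6 m, omega = 10 rad/s
For a point mass: I = m*r^2
I = 9*6^2 = 9*36 = 324
L = I*omega = 324*10
L = 3240 kg*m^2/s

3240 kg*m^2/s


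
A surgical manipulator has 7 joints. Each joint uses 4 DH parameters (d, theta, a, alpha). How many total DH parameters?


Given: 7 joints, 4 DH parameters per joint (d, theta, a, alpha)
Total DH parameters = number_of_joints * 4
Total = 7 * 4
Total = 28

28


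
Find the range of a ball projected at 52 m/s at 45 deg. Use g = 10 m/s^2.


Given: v0 = 52 m/s, theta = 45 deg, g = 10 m/s^2
sin(2*45) = sin(90) = 1
Using R = v0^2 * sin(2*theta) / g
R = 52^2 * 1 / 10
R = 2704 / 10
R = 1352/5 m

1352/5 m


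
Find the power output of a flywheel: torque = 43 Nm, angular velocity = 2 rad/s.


Given: tau = 43 Nm, omega = 2 rad/s
Using P = tau * omega
P = 43 * 2
P = 86 W

86 W


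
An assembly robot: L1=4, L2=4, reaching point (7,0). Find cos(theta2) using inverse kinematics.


Given: L1 = 4, L2 = 4, target (x, y) = (7, 0)
Using cos(theta2) = (x^2 + y^2 - L1^2 - L2^2) / (2*L1*L2)
x^2 + y^2 = 7^2 + 0 = 49
L1^2 + L2^2 = 16 + 16 = 32
Numerator = 49 - 32 = 17
Denominator = 2*4*4 = 32
cos(theta2) = 17/32 = 17/32

17/32


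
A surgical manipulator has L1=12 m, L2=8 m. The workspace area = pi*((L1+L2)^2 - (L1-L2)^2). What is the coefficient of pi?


Given: L1 = 12, L2 = 8
(L1+L2)^2 = (20)^2 = 400
(L1-L2)^2 = (4)^2 = 16
Difference = 400 - 16 = 384
This equals 4*L1*L2 = 4*12*8 = 384
Workspace area = 384*pi

384


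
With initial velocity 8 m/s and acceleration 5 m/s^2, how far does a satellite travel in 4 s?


Given: v0 = 8 m/s, a = 5 m/s^2, t = 4 s
Using s = v0*t + (1/2)*a*t^2
s = 8*4 + (1/2)*5*4^2
s = 32 + (1/2)*80
s = 32 + 40
s = 72

72 m


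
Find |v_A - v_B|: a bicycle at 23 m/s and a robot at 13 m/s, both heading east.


Given: v_A = 23 m/s east, v_B = 13 m/s east
Both move in the same direction; relative speed = |v_A - v_B|
|23 - 13| = |10|
= 10 m/s

10 m/s


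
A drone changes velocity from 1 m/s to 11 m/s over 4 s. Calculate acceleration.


Given: initial velocity v0 = 1 m/s, final velocity v = 11 m/s, time t = 4 s
Using a = (v - v0) / t
a = (11 - 1) / 4
a = 10 / 4
a = 5/2 m/s^2

5/2 m/s^2


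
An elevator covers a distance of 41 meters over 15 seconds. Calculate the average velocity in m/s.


Given: distance d = 41 m, time t = 15 s
Using v = d / t
v = 41 / 15
v = 41/15 m/s

41/15 m/s


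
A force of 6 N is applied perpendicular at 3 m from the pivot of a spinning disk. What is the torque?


Given: F = 6 N, r = 3 m, angle = 90 deg (perpendicular)
Using tau = F * r * sin(90)
sin(90) = 1
tau = 6 * 3 * 1
tau = 18 Nm

18 Nm


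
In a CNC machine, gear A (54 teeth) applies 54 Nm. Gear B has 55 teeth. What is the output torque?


Given: N1 = 54, N2 = 55, T1 = 54 Nm
Using T2/T1 = N2/N1
T2 = T1 * N2 / N1
T2 = 54 * 55 / 54
T2 = 2970 / 54
T2 = 55 Nm

55 Nm


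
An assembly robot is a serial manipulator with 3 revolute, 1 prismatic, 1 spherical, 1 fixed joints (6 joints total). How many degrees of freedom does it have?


Given: serial robot with 3 revolute, 1 prismatic, 1 spherical, 1 fixed joints
DOF contribution per joint type: revolute=1, prismatic=1, spherical=3, fixed=0
DOF = 3*1 + 1*1 + 1*3 + 1*0
DOF = 7

7


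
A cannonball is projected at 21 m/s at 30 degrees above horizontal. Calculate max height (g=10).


Given: v0 = 21 m/s, theta = 30 deg, g = 10 m/s^2
sin^2(30) = 1/4
Using H = v0^2 * sin^2(theta) / (2*g)
H = 21^2 * 1/4 / (2*10)
H = 441 * 1/4 / 20
H = 441/4 / 20
H = 441/80 m

441/80 m


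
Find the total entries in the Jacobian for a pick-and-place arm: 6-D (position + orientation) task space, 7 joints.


Given: task space dimension = 6, joints = 7
Jacobian is a 6 x 7 matrix
Total entries = rows * columns
Total = 6 * 7
Total = 42

42


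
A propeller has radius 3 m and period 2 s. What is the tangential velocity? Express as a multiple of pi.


Given: radius r = 3 m, period T = 2 s
Using v = 2*pi*r / T
v = 2*pi*3 / 2
v = 6*pi / 2
v = 3*pi m/s

3*pi m/s


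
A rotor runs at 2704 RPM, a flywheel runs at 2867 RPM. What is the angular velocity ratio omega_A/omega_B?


Given: RPM_A = 2704, RPM_B = 2867
omega = 2*pi*RPM/60, so omega_A/omega_B = RPM_A / RPM_B
omega_A/omega_B = 2704 / 2867
omega_A/omega_B = 2704/2867

2704/2867


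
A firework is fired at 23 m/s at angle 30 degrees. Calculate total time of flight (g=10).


Given: v0 = 23 m/s, theta = 30 deg, g = 10 m/s^2
sin(30) = 1/2
Using T = 2*v0*sin(theta) / g
T = 2*23*1/2 / 10
T = 23 / 10
T = 23/10 s

23/10 s


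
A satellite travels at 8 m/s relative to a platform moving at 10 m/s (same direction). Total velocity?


Given: object velocity = 8 m/s, platform velocity = 10 m/s (same direction)
Using classical velocity addition: v_total = v_object + v_platform
v_total = 8 + 10
v_total = 18 m/s

18 m/s


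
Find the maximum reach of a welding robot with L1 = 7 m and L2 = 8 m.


Given: L1 = 7 m, L2 = 8 m
For a 2-link planar arm, max reach = L1 + L2 (fully extended)
Max reach = 7 + 8
Max reach = 15 m

15 m


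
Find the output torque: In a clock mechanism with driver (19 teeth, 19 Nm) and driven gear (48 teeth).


Given: N1 = 19, N2 = 48, T1 = 19 Nm
Using T2/T1 = N2/N1
T2 = T1 * N2 / N1
T2 = 19 * 48 / 19
T2 = 912 / 19
T2 = 48 Nm

48 Nm


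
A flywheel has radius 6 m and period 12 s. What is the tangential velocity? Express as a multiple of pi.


Given: radius r = 6 m, period T = 12 s
Using v = 2*pi*r / T
v = 2*pi*6 / 12
v = 12*pi / 12
v = 1*pi m/s

1*pi m/s


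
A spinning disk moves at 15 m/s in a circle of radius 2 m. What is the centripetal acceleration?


Given: v = 15 m/s, r = 2 m
Using a_c = v^2 / r
a_c = 15^2 / 2
a_c = 225 / 2
a_c = 225/2 m/s^2

225/2 m/s^2


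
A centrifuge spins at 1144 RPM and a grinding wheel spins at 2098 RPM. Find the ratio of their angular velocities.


Given: RPM_A = 1144, RPM_B = 2098
omega = 2*pi*RPM/60, so omega_A/omega_B = RPM_A / RPM_B
omega_A/omega_B = 1144 / 2098
omega_A/omega_B = 572/1049

572/1049


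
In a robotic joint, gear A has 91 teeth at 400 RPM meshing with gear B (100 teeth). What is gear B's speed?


Given: N1 = 91 teeth, w1 = 400 RPM, N2 = 100 teeth
Using N1*w1 = N2*w2
w2 = N1*w1 / N2
w2 = 91*400 / 100
w2 = 36400 / 100
w2 = 364 RPM

364 RPM


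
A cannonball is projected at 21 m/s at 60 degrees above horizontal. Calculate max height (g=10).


Given: v0 = 21 m/s, theta = 60 deg, g = 10 m/s^2
sin^2(60) = 3/4
Using H = v0^2 * sin^2(theta) / (2*g)
H = 21^2 * 3/4 / (2*10)
H = 441 * 3/4 / 20
H = 1323/4 / 20
H = 1323/80 m

1323/80 m


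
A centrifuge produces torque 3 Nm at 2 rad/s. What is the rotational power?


Given: tau = 3 Nm, omega = 2 rad/s
Using P = tau * omega
P = 3 * 2
P = 6 W

6 W


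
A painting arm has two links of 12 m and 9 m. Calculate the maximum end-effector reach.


Given: L1 = 12 m, L2 = 9 m
For a 2-link planar arm, max reach = L1 + L2 (fully extended)
Max reach = 12 + 9
Max reach = 21 m

21 m


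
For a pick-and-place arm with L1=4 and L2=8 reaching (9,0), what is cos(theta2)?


Given: L1 = 4, L2 = 8, target (x, y) = (9, 0)
Using cos(theta2) = (x^2 + y^2 - L1^2 - L2^2) / (2*L1*L2)
x^2 + y^2 = 9^2 + 0 = 81
L1^2 + L2^2 = 16 + 64 = 80
Numerator = 81 - 80 = 1
Denominator = 2*4*8 = 64
cos(theta2) = 1/64 = 1/64

1/64


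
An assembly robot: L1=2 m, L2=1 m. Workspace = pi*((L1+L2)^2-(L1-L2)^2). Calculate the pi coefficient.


Given: L1 = 2, L2 = 1
(L1+L2)^2 = (3)^2 = 9
(L1-L2)^2 = (1)^2 = 1
Difference = 9 - 1 = 8
This equals 4*L1*L2 = 4*2*1 = 8
Workspace area = 8*pi

8


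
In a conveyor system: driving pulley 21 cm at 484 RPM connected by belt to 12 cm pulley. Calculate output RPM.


Given: D1 = 21 cm, w1 = 484 RPM, D2 = 12 cm
Using D1*w1 = D2*w2
w2 = D1*w1 / D2
w2 = 21*484 / 12
w2 = 10164 / 12
w2 = 847 RPM

847 RPM


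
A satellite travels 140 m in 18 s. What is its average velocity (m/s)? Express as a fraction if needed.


Given: distance d = 140 m, time t = 18 s
Using v = d / t
v = 140 / 18
v = 70/9 m/s

70/9 m/s


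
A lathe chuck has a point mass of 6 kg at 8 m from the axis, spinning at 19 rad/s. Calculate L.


Given: m = 6 kg, r = 8 m, omega = 19 rad/s
For a point mass: I = m*r^2
I = 6*8^2 = 6*64 = 384
L = I*omega = 384*19
L = 7296 kg*m^2/s

7296 kg*m^2/s


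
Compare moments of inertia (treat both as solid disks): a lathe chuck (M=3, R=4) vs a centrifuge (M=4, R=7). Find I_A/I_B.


Given: M1=3 kg, R1=4 m, M2=4 kg, R2=7 m
For a disk: I = (1/2)*M*R^2, so I_A/I_B = (M1*R1^2)/(M2*R2^2)
M1*R1^2 = 3*16 = 48
M2*R2^2 = 4*49 = 196
I_A/I_B = 48/196 = 12/49

12/49


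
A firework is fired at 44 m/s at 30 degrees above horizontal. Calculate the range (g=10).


Given: v0 = 44 m/s, theta = 30 deg, g = 10 m/s^2
sin(2*30) = sin(60) = sqrt(3)/2
Using R = v0^2 * sin(2*theta) / g
R = 44^2 * (sqrt(3)/2) / 10
R = 1936 * sqrt(3) / 20
R = 484/5*sqrt(3) m

484/5*sqrt(3) m


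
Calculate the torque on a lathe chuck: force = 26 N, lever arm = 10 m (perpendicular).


Given: F = 26 N, r = 10 m, angle = 90 deg (perpendicular)
Using tau = F * r * sin(90)
sin(90) = 1
tau = 26 * 10 * 1
tau = 260 Nm

260 Nm


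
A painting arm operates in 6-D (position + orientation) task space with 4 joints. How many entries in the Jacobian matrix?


Given: task space dimension = 6, joints = 4
Jacobian is a 6 x 4 matrix
Total entries = rows * columns
Total = 6 * 4
Total = 24

24


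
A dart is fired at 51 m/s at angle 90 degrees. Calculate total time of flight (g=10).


Given: v0 = 51 m/s, theta = 90 deg, g = 10 m/s^2
sin(90) = 1
Using T = 2*v0*sin(theta) / g
T = 2*51*1 / 10
T = 102 / 10
T = 51/5 s

51/5 s


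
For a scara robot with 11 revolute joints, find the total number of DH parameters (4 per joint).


Given: 11 joints, 4 DH parameters per joint (d, theta, a, alpha)
Total DH parameters = number_of_joints * 4
Total = 11 * 4
Total = 44

44


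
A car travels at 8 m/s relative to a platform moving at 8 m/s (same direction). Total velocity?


Given: object velocity = 8 m/s, platform velocity = 8 m/s (same direction)
Using classical velocity addition: v_total = v_object + v_platform
v_total = 8 + 8
v_total = 16 m/s

16 m/s


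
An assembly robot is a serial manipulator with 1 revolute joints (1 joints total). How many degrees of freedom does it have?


Given: serial robot with 1 revolute joints
DOF contribution per joint type: revolute=1, prismatic=1, spherical=3, fixed=0
DOF = 1*1
DOF = 1

1


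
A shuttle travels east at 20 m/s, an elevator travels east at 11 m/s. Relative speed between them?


Given: v_A = 20 m/s east, v_B = 11 m/s east
Both move in the same direction; relative speed = |v_A - v_B|
|20 - 11| = |9|
= 9 m/s

9 m/s


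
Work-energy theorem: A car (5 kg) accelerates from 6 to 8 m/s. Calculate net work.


Given: m = 5 kg, v0 = 6 m/s, v = 8 m/s
Using W = (1/2)*m*(v^2 - v0^2)
v^2 = 8^2 = 64
v0^2 = 6^2 = 36
v^2 - v0^2 = 64 - 36 = 28
W = (1/2)*5*28 = 70 J

70 J


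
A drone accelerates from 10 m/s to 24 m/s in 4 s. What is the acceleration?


Given: initial velocity v0 = 10 m/s, final velocity v = 24 m/s, time t = 4 s
Using a = (v - v0) / t
a = (24 - 10) / 4
a = 14 / 4
a = 7/2 m/s^2

7/2 m/s^2


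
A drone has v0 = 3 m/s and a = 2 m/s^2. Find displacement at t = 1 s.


Given: v0 = 3 m/s, a = 2 m/s^2, t = 1 s
Using s = v0*t + (1/2)*a*t^2
s = 3*1 + (1/2)*2*1^2
s = 3 + (1/2)*2
s = 3 + 1
s = 4

4 m


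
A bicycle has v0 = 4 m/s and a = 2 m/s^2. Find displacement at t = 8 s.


Given: v0 = 4 m/s, a = 2 m/s^2, t = 8 s
Using s = v0*t + (1/2)*a*t^2
s = 4*8 + (1/2)*2*8^2
s = 32 + (1/2)*128
s = 32 + 64
s = 96

96 m


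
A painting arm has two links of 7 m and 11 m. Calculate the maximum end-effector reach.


Given: L1 = 7 m, L2 = 11 m
For a 2-link planar arm, max reach = L1 + L2 (fully extended)
Max reach = 7 + 11
Max reach = 18 m

18 m


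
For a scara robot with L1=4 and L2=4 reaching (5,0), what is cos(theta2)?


Given: L1 = 4, L2 = 4, target (x, y) = (5, 0)
Using cos(theta2) = (x^2 + y^2 - L1^2 - L2^2) / (2*L1*L2)
x^2 + y^2 = 5^2 + 0 = 25
L1^2 + L2^2 = 16 + 16 = 32
Numerator = 25 - 32 = -7
Denominator = 2*4*4 = 32
cos(theta2) = -7/32 = -7/32

-7/32


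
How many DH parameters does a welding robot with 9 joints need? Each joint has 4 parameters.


Given: 9 joints, 4 DH parameters per joint (d, theta, a, alpha)
Total DH parameters = number_of_joints * 4
Total = 9 * 4
Total = 36

36


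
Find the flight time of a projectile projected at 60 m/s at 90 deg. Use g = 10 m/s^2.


Given: v0 = 60 m/s, theta = 90 deg, g = 10 m/s^2
sin(90) = 1
Using T = 2*v0*sin(theta) / g
T = 2*60*1 / 10
T = 120 / 10
T = 12 s

12 s


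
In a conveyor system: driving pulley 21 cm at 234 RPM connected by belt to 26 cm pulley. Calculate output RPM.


Given: D1 = 21 cm, w1 = 234 RPM, D2 = 26 cm
Using D1*w1 = D2*w2
w2 = D1*w1 / D2
w2 = 21*234 / 26
w2 = 4914 / 26
w2 = 189 RPM

189 RPM


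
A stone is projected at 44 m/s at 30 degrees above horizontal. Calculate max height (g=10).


Given: v0 = 44 m/s, theta = 30 deg, g = 10 m/s^2
sin^2(30) = 1/4
Using H = v0^2 * sin^2(theta) / (2*g)
H = 44^2 * 1/4 / (2*10)
H = 1936 * 1/4 / 20
H = 484 / 20
H = 121/5 m

121/5 m


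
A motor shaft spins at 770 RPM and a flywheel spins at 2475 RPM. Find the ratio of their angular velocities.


Given: RPM_A = 770, RPM_B = 2475
omega = 2*pi*RPM/60, so omega_A/omega_B = RPM_A / RPM_B
omega_A/omega_B = 770 / 2475
omega_A/omega_B = 14/45

14/45


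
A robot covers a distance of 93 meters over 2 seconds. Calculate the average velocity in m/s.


Given: distance d = 93 m, time t = 2 s
Using v = d / t
v = 93 / 2
v = 93/2 m/s

93/2 m/s


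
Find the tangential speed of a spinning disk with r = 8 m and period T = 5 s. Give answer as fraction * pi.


Given: radius r = 8 m, period T = 5 s
Using v = 2*pi*r / T
v = 2*pi*8 / 5
v = 16*pi / 5
v = 16/5*pi m/s

16/5*pi m/s


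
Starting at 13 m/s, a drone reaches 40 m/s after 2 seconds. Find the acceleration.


Given: initial velocity v0 = 13 m/s, final velocity v = 40 m/s, time t = 2 s
Using a = (v - v0) / t
a = (40 - 13) / 2
a = 27 / 2
a = 27/2 m/s^2

27/2 m/s^2


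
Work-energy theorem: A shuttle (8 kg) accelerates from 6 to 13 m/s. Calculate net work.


Given: m = 8 kg, v0 = 6 m/s, v = 13 m/s
Using W = (1/2)*m*(v^2 - v0^2)
v^2 = 13^2 = 169
v0^2 = 6^2 = 36
v^2 - v0^2 = 169 - 36 = 133
W = (1/2)*8*133 = 532 J

532 J


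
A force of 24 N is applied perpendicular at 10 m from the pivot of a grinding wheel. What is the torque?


Given: F = 24 N, r = 10 m, angle = 90 deg (perpendicular)
Using tau = F * r * sin(90)
sin(90) = 1
tau = 24 * 10 * 1
tau = 240 Nm

240 Nm


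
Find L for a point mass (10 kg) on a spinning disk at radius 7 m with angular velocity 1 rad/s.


Given: m = 10 kg, r = 7 m, omega = 1 rad/s
For a point mass: I = m*r^2
I = 10*7^2 = 10*49 = 490
L = I*omega = 490*1
L = 490 kg*m^2/s

490 kg*m^2/s


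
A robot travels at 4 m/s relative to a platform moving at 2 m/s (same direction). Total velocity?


Given: object velocity = 4 m/s, platform velocity = 2 m/s (same direction)
Using classical velocity addition: v_total = v_object + v_platform
v_total = 4 + 2
v_total = 6 m/s

6 m/s


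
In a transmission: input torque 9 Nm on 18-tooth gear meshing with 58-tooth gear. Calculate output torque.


Given: N1 = 18, N2 = 58, T1 = 9 Nm
Using T2/T1 = N2/N1
T2 = T1 * N2 / N1
T2 = 9 * 58 / 18
T2 = 522 / 18
T2 = 29 Nm

29 Nm


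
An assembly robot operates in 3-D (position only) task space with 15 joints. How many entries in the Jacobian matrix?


Given: task space dimension = 3, joints = 15
Jacobian is a 3 x 15 matrix
Total entries = rows * columns
Total = 3 * 15
Total = 45

45


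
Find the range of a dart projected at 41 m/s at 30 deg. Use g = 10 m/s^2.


Given: v0 = 41 m/s, theta = 30 deg, g = 10 m/s^2
sin(2*30) = sin(60) = sqrt(3)/2
Using R = v0^2 * sin(2*theta) / g
R = 41^2 * (sqrt(3)/2) / 10
R = 1681 * sqrt(3) / 20
R = 1681/20*sqrt(3) m

1681/20*sqrt(3) m


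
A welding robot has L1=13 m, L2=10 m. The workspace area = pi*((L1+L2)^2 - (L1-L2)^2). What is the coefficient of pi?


Given: L1 = 13, L2 = 10
(L1+L2)^2 = (23)^2 = 529
(L1-L2)^2 = (3)^2 = 9
Difference = 529 - 9 = 520
This equals 4*L1*L2 = 4*13*10 = 520
Workspace area = 520*pi

520


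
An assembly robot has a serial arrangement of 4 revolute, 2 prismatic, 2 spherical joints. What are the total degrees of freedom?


Given: serial robot with 4 revolute, 2 prismatic, 2 spherical joints
DOF contribution per joint type: revolute=1, prismatic=1, spherical=3, fixed=0
DOF = 4*1 + 2*1 + 2*3
DOF = 12

12


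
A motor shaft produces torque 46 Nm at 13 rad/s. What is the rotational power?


Given: tau = 46 Nm, omega = 13 rad/s
Using P = tau * omega
P = 46 * 13
P = 598 W

598 W


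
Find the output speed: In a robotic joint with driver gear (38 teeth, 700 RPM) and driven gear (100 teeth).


Given: N1 = 38 teeth, w1 = 700 RPM, N2 = 100 teeth
Using N1*w1 = N2*w2
w2 = N1*w1 / N2
w2 = 38*700 / 100
w2 = 26600 / 100
w2 = 266 RPM

266 RPM


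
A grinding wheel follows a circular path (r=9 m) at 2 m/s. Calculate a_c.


Given: v = 2 m/s, r = 9 m
Using a_c = v^2 / r
a_c = 2^2 / 9
a_c = 4 / 9
a_c = 4/9 m/s^2

4/9 m/s^2


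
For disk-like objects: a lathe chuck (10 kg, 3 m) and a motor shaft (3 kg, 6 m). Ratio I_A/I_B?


Given: M1=10 kg, R1=3 m, M2=3 kg, R2=6 m
For a disk: I = (1/2)*M*R^2, so I_A/I_B = (M1*R1^2)/(M2*R2^2)
M1*R1^2 = 10*9 = 90
M2*R2^2 = 3*36 = 108
I_A/I_B = 90/108 = 5/6

5/6


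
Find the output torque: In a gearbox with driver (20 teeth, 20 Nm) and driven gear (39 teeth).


Given: N1 = 20, N2 = 39, T1 = 20 Nm
Using T2/T1 = N2/N1
T2 = T1 * N2 / N1
T2 = 20 * 39 / 20
T2 = 780 / 20
T2 = 39 Nm

39 Nm


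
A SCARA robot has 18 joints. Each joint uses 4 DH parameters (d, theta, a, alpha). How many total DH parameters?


Given: 18 joints, 4 DH parameters per joint (d, theta, a, alpha)
Total DH parameters = number_of_joints * 4
Total = 18 * 4
Total = 72

72


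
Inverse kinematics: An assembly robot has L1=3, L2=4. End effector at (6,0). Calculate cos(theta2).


Given: L1 = 3, L2 = 4, target (x, y) = (6, 0)
Using cos(theta2) = (x^2 + y^2 - L1^2 - L2^2) / (2*L1*L2)
x^2 + y^2 = 6^2 + 0 = 36
L1^2 + L2^2 = 9 + 16 = 25
Numerator = 36 - 25 = 11
Denominator = 2*3*4 = 24
cos(theta2) = 11/24 = 11/24

11/24


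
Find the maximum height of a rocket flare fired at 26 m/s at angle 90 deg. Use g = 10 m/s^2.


Given: v0 = 26 m/s, theta = 90 deg, g = 10 m/s^2
sin^2(90) = 1
Using H = v0^2 * sin^2(theta) / (2*g)
H = 26^2 * 1 / (2*10)
H = 676 * 1 / 20
H = 676 / 20
H = 169/5 m

169/5 m


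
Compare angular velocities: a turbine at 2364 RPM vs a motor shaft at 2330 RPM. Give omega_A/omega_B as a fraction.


Given: RPM_A = 2364, RPM_B = 2330
omega = 2*pi*RPM/60, so omega_A/omega_B = RPM_A / RPM_B
omega_A/omega_B = 2364 / 2330
omega_A/omega_B = 1182/1165

1182/1165


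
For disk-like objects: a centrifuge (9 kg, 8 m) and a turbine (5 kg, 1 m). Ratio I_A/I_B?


Given: M1=9 kg, R1=8 m, M2=5 kg, R2=1 m
For a disk: I = (1/2)*M*R^2, so I_A/I_B = (M1*R1^2)/(M2*R2^2)
M1*R1^2 = 9*64 = 576
M2*R2^2 = 5*1 = 5
I_A/I_B = 576/5 = 576/5

576/5


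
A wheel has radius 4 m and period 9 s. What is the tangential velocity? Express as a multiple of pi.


Given: radius r = 4 m, period T = 9 s
Using v = 2*pi*r / T
v = 2*pi*4 / 9
v = 8*pi / 9
v = 8/9*pi m/s

8/9*pi m/s


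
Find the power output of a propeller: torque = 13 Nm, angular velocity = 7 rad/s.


Given: tau = 13 Nm, omega = 7 rad/s
Using P = tau * omega
P = 13 * 7
P = 91 W

91 W


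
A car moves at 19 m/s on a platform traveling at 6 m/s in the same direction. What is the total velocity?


Given: object velocity = 19 m/s, platform velocity = 6 m/s (same direction)
Using classical velocity addition: v_total = v_object + v_platform
v_total = 19 + 6
v_total = 25 m/s

25 m/s


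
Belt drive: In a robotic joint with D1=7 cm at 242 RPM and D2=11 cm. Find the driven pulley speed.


Given: D1 = 7 cm, w1 = 242 RPM, D2 = 11 cm
Using D1*w1 = D2*w2
w2 = D1*w1 / D2
w2 = 7*242 / 11
w2 = 1694 / 11
w2 = 154 RPM

154 RPM


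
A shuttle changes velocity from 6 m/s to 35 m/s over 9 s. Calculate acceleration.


Given: initial velocity v0 = 6 m/s, final velocity v = 35 m/s, time t = 9 s
Using a = (v - v0) / t
a = (35 - 6) / 9
a = 29 / 9
a = 29/9 m/s^2

29/9 m/s^2


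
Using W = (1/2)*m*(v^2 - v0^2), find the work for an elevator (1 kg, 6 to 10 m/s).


Given: m = 1 kg, v0 = 6 m/s, v = 10 m/s
Using W = (1/2)*m*(v^2 - v0^2)
v^2 = 10^2 = 100
v0^2 = 6^2 = 36
v^2 - v0^2 = 100 - 36 = 64
W = (1/2)*1*64 = 32 J

32 J


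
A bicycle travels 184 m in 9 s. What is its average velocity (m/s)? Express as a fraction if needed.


Given: distance d = 184 m, time t = 9 s
Using v = d / t
v = 184 / 9
v = 184/9 m/s

184/9 m/s


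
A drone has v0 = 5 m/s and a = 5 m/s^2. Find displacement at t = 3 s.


Given: v0 = 5 m/s, a = 5 m/s^2, t = 3 s
Using s = v0*t + (1/2)*a*t^2
s = 5*3 + (1/2)*5*3^2
s = 15 + (1/2)*45
s = 15 + 45/2
s = 75/2

75/2 m


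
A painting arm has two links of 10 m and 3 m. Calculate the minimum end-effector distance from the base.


Given: L1 = 10 m, L2 = 3 m
For a 2-link planar arm, min reach = |L1 - L2| (second link folded back)
Min reach = |10 - 3|
Min reach = 7 m

7 m


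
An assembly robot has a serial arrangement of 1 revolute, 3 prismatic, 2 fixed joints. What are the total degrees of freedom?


Given: serial robot with 1 revolute, 3 prismatic, 2 fixed joints
DOF contribution per joint type: revolute=1, prismatic=1, spherical=3, fixed=0
DOF = 1*1 + 3*1 + 2*0
DOF = 4

4


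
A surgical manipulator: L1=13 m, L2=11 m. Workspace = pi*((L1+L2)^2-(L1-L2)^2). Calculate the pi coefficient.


Given: L1 = 13, L2 = 11
(L1+L2)^2 = (24)^2 = 576
(L1-L2)^2 = (2)^2 = 4
Difference = 576 - 4 = 572
This equals 4*L1*L2 = 4*13*11 = 572
Workspace area = 572*pi

572


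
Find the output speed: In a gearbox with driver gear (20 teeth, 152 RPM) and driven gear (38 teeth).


Given: N1 = 20 teeth, w1 = 152 RPM, N2 = 38 teeth
Using N1*w1 = N2*w2
w2 = N1*w1 / N2
w2 = 20*152 / 38
w2 = 3040 / 38
w2 = 80 RPM

80 RPM


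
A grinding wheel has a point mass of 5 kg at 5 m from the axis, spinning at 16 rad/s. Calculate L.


Given: m = 5 kg, r = 5 m, omega = 16 rad/s
For a point mass: I = m*r^2
I = 5*5^2 = 5*25 = 125
L = I*omega = 125*16
L = 2000 kg*m^2/s

2000 kg*m^2/s


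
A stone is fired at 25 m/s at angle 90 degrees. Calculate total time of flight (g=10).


Given: v0 = 25 m/s, theta = 90 deg, g = 10 m/s^2
sin(90) = 1
Using T = 2*v0*sin(theta) / g
T = 2*25*1 / 10
T = 50 / 10
T = 5 s

5 s


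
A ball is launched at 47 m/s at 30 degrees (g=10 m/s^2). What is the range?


Given: v0 = 47 m/s, theta = 30 deg, g = 10 m/s^2
sin(2*30) = sin(60) = sqrt(3)/2
Using R = v0^2 * sin(2*theta) / g
R = 47^2 * (sqrt(3)/2) / 10
R = 2209 * sqrt(3) / 20
R = 2209/20*sqrt(3) m

2209/20*sqrt(3) m


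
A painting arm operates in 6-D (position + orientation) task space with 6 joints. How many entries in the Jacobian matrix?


Given: task space dimension = 6, joints = 6
Jacobian is a 6 x 6 matrix
Total entries = rows * columns
Total = 6 * 6
Total = 36

36


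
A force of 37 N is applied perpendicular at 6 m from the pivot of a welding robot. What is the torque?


Given: F = 37 N, r = 6 m, angle = 90 deg (perpendicular)
Using tau = F * r * sin(90)
sin(90) = 1
tau = 37 * 6 * 1
tau = 222 Nm

222 Nm


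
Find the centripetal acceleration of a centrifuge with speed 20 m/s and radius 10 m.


Given: v = 20 m/s, r = 10 m
Using a_c = v^2 / r
a_c = 20^2 / 10
a_c = 400 / 10
a_c = 40 m/s^2

40 m/s^2


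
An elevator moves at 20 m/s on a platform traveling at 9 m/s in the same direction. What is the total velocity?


Given: object velocity = 20 m/s, platform velocity = 9 m/s (same direction)
Using classical velocity addition: v_total = v_object + v_platform
v_total = 20 + 9
v_total = 29 m/s

29 m/s


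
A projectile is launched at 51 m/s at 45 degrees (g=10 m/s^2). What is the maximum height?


Given: v0 = 51 m/s, theta = 45 deg, g = 10 m/s^2
sin^2(45) = 1/2
Using H = v0^2 * sin^2(theta) / (2*g)
H = 51^2 * 1/2 / (2*10)
H = 2601 * 1/2 / 20
H = 2601/2 / 20
H = 2601/40 m

2601/40 m


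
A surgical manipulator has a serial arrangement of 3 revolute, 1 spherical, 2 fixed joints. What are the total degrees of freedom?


Given: serial robot with 3 revolute, 1 spherical, 2 fixed joints
DOF contribution per joint type: revolute=1, prismatic=1, spherical=3, fixed=0
DOF = 3*1 + 1*3 + 2*0
DOF = 6

6


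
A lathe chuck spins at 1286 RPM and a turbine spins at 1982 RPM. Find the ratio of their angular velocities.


Given: RPM_A = 1286, RPM_B = 1982
omega = 2*pi*RPM/60, so omega_A/omega_B = RPM_A / RPM_B
omega_A/omega_B = 1286 / 1982
omega_A/omega_B = 643/991

643/991


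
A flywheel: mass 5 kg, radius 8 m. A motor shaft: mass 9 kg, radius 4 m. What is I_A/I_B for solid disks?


Given: M1=5 kg, R1=8 m, M2=9 kg, R2=4 m
For a disk: I = (1/2)*M*R^2, so I_A/I_B = (M1*R1^2)/(M2*R2^2)
M1*R1^2 = 5*64 = 320
M2*R2^2 = 9*16 = 144
I_A/I_B = 320/144 = 20/9

20/9


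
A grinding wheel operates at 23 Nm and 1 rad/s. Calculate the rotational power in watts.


Given: tau = 23 Nm, omega = 1 rad/s
Using P = tau * omega
P = 23 * 1
P = 23 W

23 W


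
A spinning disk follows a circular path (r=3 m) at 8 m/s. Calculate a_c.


Given: v = 8 m/s, r = 3 m
Using a_c = v^2 / r
a_c = 8^2 / 3
a_c = 64 / 3
a_c = 64/3 m/s^2

64/3 m/s^2


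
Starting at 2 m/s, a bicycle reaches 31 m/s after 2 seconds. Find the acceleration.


Given: initial velocity v0 = 2 m/s, final velocity v = 31 m/s, time t = 2 s
Using a = (v - v0) / t
a = (31 - 2) / 2
a = 29 / 2
a = 29/2 m/s^2

29/2 m/s^2


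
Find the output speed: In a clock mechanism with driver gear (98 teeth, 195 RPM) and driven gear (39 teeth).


Given: N1 = 98 teeth, w1 = 195 RPM, N2 = 39 teeth
Using N1*w1 = N2*w2
w2 = N1*w1 / N2
w2 = 98*195 / 39
w2 = 19110 / 39
w2 = 490 RPM

490 RPM


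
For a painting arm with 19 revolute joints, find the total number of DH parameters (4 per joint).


Given: 19 joints, 4 DH parameters per joint (d, theta, a, alpha)
Total DH parameters = number_of_joints * 4
Total = 19 * 4
Total = 76

76


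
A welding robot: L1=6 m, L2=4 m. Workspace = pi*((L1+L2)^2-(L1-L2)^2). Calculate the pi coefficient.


Given: L1 = 6, L2 = 4
(L1+L2)^2 = (10)^2 = 100
(L1-L2)^2 = (2)^2 = 4
Difference = 100 - 4 = 96
This equals 4*L1*L2 = 4*6*4 = 96
Workspace area = 96*pi

96


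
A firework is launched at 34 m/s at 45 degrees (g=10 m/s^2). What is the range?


Given: v0 = 34 m/s, theta = 45 deg, g = 10 m/s^2
sin(2*45) = sin(90) = 1
Using R = v0^2 * sin(2*theta) / g
R = 34^2 * 1 / 10
R = 1156 / 10
R = 578/5 m

578/5 m


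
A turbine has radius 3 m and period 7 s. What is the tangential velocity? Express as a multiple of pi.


Given: radius r = 3 m, period T = 7 s
Using v = 2*pi*r / T
v = 2*pi*3 / 7
v = 6*pi / 7
v = 6/7*pi m/s

6/7*pi m/s


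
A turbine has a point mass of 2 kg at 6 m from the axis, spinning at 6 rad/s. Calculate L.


Given: m = 2 kg, r = 6 m, omega = 6 rad/s
For a point mass: I = m*r^2
I = 2*6^2 = 2*36 = 72
L = I*omega = 72*6
L = 432 kg*m^2/s

432 kg*m^2/s


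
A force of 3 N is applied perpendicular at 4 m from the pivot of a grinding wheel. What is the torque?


Given: F = 3 N, r = 4 m, angle = 90 deg (perpendicular)
Using tau = F * r * sin(90)
sin(90) = 1
tau = 3 * 4 * 1
tau = 12 Nm

12 Nm


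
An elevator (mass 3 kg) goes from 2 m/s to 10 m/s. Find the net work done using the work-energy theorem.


Given: m = 3 kg, v0 = 2 m/s, v = 10 m/s
Using W = (1/2)*m*(v^2 - v0^2)
v^2 = 10^2 = 100
v0^2 = 2^2 = 4
v^2 - v0^2 = 100 - 4 = 96
W = (1/2)*3*96 = 144 J

144 J


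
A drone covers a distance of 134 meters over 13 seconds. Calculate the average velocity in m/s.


Given: distance d = 134 m, time t = 13 s
Using v = d / t
v = 134 / 13
v = 134/13 m/s

134/13 m/s


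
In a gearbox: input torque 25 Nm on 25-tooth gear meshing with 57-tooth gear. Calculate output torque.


Given: N1 = 25, N2 = 57, T1 = 25 Nm
Using T2/T1 = N2/N1
T2 = T1 * N2 / N1
T2 = 25 * 57 / 25
T2 = 1425 / 25
T2 = 57 Nm

57 Nm


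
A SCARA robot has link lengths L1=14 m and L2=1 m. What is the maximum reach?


Given: L1 = 14 m, L2 = 1 m
For a 2-link planar arm, max reach = L1 + L2 (fully extended)
Max reach = 14 + 1
Max reach = 15 m

15 m


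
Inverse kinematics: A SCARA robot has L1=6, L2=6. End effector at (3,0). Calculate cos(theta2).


Given: L1 = 6, L2 = 6, target (x, y) = (3, 0)
Using cos(theta2) = (x^2 + y^2 - L1^2 - L2^2) / (2*L1*L2)
x^2 + y^2 = 3^2 + 0 = 9
L1^2 + L2^2 = 36 + 36 = 72
Numerator = 9 - 72 = -63
Denominator = 2*6*6 = 72
cos(theta2) = -63/72 = -7/8

-7/8


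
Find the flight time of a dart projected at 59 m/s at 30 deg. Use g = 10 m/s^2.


Given: v0 = 59 m/s, theta = 30 deg, g = 10 m/s^2
sin(30) = 1/2
Using T = 2*v0*sin(theta) / g
T = 2*59*1/2 / 10
T = 59 / 10
T = 59/10 s

59/10 s


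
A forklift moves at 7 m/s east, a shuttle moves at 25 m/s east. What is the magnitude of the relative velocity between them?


Given: v_A = 7 m/s east, v_B = 25 m/s east
Both move in the same direction; relative speed = |v_A - v_B|
|7 - 25| = |-18|
= 18 m/s

18 m/s


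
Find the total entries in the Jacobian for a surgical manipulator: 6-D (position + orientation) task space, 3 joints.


Given: task space dimension = 6, joints = 3
Jacobian is a 6 x 3 matrix
Total entries = rows * columns
Total = 6 * 3
Total = 18

18
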